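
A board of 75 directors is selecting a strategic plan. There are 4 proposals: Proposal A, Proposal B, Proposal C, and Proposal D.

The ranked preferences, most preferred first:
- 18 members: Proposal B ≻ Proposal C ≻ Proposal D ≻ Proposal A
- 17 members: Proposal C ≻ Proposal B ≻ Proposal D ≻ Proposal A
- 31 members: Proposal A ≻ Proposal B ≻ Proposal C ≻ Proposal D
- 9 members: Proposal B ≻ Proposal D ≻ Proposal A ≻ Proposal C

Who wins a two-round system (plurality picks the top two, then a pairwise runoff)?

Proposal B

Round 1 first-place votes: Proposal A 31, Proposal B 27, Proposal C 17, Proposal D 0. Proposal A and Proposal B advance.
Runoff: Proposal A is ranked above Proposal B on 31 ballots, Proposal B above Proposal A on 44.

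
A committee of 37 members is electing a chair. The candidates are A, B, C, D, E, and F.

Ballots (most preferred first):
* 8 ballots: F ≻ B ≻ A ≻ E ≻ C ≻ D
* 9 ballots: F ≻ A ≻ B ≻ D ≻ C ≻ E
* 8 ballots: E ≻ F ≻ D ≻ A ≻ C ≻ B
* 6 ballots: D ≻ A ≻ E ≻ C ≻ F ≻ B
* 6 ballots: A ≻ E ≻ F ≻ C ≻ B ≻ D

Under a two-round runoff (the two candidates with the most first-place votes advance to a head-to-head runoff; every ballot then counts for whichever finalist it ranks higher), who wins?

E

Round 1 first-place votes: A 6, B 0, C 0, D 6, E 8, F 17. F and E advance.
Runoff: F is ranked above E on 17 ballots, E above F on 20.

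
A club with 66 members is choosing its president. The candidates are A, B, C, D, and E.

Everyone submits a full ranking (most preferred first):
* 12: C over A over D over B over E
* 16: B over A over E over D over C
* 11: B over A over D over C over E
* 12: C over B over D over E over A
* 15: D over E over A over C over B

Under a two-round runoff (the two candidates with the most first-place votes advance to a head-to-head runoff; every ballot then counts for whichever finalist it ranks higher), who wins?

C

Round 1 first-place votes: A 0, B 27, C 24, D 15, E 0. B and C advance.
Runoff: B is ranked above C on 27 ballots, C above B on 39.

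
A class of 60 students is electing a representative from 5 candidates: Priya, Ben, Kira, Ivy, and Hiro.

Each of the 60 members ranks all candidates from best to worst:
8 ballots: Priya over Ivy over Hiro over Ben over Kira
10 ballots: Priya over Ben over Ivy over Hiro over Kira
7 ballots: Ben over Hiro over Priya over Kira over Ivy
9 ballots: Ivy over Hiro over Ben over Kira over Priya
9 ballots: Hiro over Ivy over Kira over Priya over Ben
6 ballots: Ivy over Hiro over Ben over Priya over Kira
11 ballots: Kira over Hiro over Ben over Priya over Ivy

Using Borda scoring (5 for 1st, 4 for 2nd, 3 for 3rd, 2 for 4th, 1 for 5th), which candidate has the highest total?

Priya: 8×5 + 10×5 + 7×3 + 9×1 + 9×2 + 6×2 + 11×2 = 172
Ben: 8×2 + 10×4 + 7×5 + 9×3 + 9×1 + 6×3 + 11×3 = 178
Kira: 8×1 + 10×1 + 7×2 + 9×2 + 9×3 + 6×1 + 11×5 = 138
Ivy: 8×4 + 10×3 + 7×1 + 9×5 + 9×4 + 6×5 + 11×1 = 191
Hiro: 8×3 + 10×2 + 7×4 + 9×4 + 9×5 + 6×4 + 11×4 = 221

Hiro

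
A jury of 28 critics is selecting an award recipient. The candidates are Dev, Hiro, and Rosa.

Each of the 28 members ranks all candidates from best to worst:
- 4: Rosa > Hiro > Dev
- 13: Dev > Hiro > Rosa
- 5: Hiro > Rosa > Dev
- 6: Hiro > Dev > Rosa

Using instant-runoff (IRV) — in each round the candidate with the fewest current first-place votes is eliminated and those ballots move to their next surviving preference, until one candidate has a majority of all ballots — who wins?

Round 1: Dev 13, Hiro 11, Rosa 4. Rosa eliminated.
Round 2: Dev 13, Hiro 15. Hiro has a majority (≥15).

Hiro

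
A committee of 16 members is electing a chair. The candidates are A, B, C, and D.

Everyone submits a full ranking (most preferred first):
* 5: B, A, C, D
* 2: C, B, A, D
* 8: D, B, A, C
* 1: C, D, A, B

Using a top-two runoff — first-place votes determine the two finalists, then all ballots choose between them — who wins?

D

Round 1 first-place votes: A 0, B 5, C 3, D 8. D and B advance.
Runoff: D is ranked above B on 9 ballots, B above D on 7.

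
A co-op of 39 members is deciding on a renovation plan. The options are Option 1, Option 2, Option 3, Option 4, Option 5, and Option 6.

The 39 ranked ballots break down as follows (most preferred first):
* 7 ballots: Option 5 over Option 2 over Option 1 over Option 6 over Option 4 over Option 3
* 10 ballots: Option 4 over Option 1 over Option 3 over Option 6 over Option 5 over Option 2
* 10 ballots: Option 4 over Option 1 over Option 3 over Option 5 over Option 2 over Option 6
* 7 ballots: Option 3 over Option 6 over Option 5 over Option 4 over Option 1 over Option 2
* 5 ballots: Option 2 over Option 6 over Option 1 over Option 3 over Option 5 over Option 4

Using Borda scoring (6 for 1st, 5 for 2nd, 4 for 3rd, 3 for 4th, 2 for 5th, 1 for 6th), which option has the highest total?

Option 1

Option 1: 7×4 + 10×5 + 10×5 + 7×2 + 5×4 = 162
Option 2: 7×5 + 10×1 + 10×2 + 7×1 + 5×6 = 102
Option 3: 7×1 + 10×4 + 10×4 + 7×6 + 5×3 = 144
Option 4: 7×2 + 10×6 + 10×6 + 7×3 + 5×1 = 160
Option 5: 7×6 + 10×2 + 10×3 + 7×4 + 5×2 = 130
Option 6: 7×3 + 10×3 + 10×1 + 7×5 + 5×5 = 121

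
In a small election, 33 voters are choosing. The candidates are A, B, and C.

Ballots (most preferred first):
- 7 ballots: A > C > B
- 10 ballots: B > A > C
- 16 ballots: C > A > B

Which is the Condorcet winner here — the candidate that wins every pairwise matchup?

A vs B: 23–10
A vs C: 17–16
A beats every other candidate.

A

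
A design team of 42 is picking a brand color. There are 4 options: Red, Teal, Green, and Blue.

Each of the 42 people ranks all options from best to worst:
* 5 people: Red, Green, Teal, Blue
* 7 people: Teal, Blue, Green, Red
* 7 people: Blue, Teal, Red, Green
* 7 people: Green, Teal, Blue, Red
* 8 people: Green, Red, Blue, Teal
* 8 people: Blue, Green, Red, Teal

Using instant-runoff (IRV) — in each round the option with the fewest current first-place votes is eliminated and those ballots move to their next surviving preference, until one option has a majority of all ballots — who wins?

Round 1: Red 5, Teal 7, Green 15, Blue 15. Red eliminated.
Round 2: Teal 7, Green 20, Blue 15. Teal eliminated.
Round 3: Green 20, Blue 22. Blue has a majority (≥22).

Blue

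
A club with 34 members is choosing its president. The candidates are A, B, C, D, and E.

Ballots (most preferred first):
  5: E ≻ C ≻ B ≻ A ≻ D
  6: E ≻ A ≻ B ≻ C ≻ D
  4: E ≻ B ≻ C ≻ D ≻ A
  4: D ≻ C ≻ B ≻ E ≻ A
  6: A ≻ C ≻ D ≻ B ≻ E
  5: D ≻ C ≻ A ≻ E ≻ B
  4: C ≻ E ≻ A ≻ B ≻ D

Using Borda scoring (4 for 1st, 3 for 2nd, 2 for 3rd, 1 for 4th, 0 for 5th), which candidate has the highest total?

C

A: 5×1 + 6×3 + 4×0 + 4×0 + 6×4 + 5×2 + 4×2 = 65
B: 5×2 + 6×2 + 4×3 + 4×2 + 6×1 + 5×0 + 4×1 = 52
C: 5×3 + 6×1 + 4×2 + 4×3 + 6×3 + 5×3 + 4×4 = 90
D: 5×0 + 6×0 + 4×1 + 4×4 + 6×2 + 5×4 + 4×0 = 52
E: 5×4 + 6×4 + 4×4 + 4×1 + 6×0 + 5×1 + 4×3 = 81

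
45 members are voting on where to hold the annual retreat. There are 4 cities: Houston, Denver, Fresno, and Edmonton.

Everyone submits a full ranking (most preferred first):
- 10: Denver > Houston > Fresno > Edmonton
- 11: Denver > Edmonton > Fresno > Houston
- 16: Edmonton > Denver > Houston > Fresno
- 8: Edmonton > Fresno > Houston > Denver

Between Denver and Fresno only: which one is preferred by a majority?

Denver is ranked above Fresno on 37 ballots; Fresno above Denver on 8.

Denver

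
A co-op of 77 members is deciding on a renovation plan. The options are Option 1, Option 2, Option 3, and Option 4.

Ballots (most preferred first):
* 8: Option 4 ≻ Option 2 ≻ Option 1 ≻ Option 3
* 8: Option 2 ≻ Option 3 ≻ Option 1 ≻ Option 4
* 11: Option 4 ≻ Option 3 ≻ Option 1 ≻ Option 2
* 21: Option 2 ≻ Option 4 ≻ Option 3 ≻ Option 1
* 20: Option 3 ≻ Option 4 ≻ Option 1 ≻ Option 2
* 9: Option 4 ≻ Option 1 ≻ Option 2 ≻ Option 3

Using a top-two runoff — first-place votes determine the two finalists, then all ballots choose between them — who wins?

Option 4

Round 1 first-place votes: Option 1 0, Option 2 29, Option 3 20, Option 4 28. Option 2 and Option 4 advance.
Runoff: Option 2 is ranked above Option 4 on 29 ballots, Option 4 above Option 2 on 48.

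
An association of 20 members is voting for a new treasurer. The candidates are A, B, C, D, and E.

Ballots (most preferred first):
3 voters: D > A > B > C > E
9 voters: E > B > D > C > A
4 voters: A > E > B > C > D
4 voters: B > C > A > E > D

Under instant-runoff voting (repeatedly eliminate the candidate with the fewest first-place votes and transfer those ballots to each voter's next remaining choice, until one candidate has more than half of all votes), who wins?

Round 1: A 4, B 4, C 0, D 3, E 9. C eliminated.
Round 2: A 4, B 4, D 3, E 9. D eliminated.
Round 3: A 7, B 4, E 9. B eliminated.
Round 4: A 11, E 9. A has a majority (≥11).

A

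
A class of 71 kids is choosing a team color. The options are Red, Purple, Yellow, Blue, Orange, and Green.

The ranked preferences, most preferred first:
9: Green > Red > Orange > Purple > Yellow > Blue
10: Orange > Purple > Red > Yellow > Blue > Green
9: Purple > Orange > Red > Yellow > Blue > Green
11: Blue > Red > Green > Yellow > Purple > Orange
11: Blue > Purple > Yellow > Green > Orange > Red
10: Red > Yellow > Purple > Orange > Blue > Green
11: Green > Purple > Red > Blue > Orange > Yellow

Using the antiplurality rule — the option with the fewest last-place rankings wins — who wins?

Purple

Last-place votes: Red 11, Purple 0, Yellow 11, Blue 9, Orange 11, Green 29.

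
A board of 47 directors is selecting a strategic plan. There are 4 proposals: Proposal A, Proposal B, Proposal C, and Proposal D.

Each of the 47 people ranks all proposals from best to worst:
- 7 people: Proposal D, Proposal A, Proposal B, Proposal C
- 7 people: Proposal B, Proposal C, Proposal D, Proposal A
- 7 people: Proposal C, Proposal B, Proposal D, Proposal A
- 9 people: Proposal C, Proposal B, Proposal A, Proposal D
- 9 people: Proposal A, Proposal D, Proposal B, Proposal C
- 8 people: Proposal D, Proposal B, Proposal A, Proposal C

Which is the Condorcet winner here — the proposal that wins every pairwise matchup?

Proposal D vs Proposal A: 29–18
Proposal D vs Proposal B: 24–23
Proposal D vs Proposal C: 24–23
Proposal D beats every other proposal.

Proposal D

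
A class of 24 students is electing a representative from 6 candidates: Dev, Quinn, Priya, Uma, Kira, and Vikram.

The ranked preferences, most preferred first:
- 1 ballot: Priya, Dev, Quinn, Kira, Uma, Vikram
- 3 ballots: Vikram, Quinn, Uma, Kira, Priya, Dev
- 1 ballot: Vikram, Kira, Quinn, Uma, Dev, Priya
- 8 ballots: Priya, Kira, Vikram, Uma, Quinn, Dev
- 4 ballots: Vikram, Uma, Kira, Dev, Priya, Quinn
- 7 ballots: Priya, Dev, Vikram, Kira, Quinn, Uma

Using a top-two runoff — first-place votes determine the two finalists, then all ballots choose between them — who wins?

Priya

Round 1 first-place votes: Dev 0, Quinn 0, Priya 16, Uma 0, Kira 0, Vikram 8. Priya and Vikram advance.
Runoff: Priya is ranked above Vikram on 16 ballots, Vikram above Priya on 8.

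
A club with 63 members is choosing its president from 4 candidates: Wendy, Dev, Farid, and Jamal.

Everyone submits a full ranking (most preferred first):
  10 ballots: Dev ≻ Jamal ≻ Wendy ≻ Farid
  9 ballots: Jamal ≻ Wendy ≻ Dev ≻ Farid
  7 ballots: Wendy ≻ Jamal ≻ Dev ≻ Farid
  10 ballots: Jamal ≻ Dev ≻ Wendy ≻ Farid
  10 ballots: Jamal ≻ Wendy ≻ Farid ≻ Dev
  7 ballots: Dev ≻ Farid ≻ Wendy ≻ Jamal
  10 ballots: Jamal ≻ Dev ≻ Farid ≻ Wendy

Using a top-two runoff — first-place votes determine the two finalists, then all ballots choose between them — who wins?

Jamal

Round 1 first-place votes: Wendy 7, Dev 17, Farid 0, Jamal 39. Jamal and Dev advance.
Runoff: Jamal is ranked above Dev on 46 ballots, Dev above Jamal on 17.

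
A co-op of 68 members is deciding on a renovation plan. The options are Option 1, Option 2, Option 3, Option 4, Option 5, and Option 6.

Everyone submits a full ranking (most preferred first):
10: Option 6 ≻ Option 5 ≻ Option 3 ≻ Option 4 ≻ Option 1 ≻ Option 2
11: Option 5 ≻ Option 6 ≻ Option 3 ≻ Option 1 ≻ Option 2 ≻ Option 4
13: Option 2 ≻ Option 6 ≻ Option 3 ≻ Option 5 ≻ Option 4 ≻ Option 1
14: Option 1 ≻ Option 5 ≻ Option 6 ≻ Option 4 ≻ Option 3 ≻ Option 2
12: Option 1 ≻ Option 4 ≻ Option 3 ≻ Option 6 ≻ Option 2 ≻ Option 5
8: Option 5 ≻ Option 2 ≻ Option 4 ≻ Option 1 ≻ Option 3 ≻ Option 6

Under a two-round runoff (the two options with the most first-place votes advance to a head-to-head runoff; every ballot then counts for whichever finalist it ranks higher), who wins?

Round 1 first-place votes: Option 1 26, Option 2 13, Option 3 0, Option 4 0, Option 5 19, Option 6 10. Option 1 and Option 5 advance.
Runoff: Option 1 is ranked above Option 5 on 26 ballots, Option 5 above Option 1 on 42.

Option 5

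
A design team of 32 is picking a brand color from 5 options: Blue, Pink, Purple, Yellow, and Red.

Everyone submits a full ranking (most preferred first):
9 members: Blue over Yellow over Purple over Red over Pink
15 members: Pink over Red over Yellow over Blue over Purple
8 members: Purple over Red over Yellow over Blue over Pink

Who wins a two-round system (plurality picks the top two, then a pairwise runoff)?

Round 1 first-place votes: Blue 9, Pink 15, Purple 8, Yellow 0, Red 0. Pink and Blue advance.
Runoff: Pink is ranked above Blue on 15 ballots, Blue above Pink on 17.

Blue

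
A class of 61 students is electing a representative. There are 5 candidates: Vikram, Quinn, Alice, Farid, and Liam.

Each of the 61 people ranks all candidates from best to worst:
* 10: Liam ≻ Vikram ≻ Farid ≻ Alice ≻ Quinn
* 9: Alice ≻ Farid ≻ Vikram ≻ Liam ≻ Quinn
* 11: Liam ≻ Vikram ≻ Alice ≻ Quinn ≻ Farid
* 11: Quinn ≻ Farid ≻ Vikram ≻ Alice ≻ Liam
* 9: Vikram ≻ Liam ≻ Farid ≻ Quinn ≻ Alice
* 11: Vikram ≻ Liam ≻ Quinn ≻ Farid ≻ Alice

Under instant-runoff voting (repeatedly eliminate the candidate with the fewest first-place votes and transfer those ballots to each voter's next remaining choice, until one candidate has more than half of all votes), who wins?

Round 1: Vikram 20, Quinn 11, Alice 9, Farid 0, Liam 21. Farid eliminated.
Round 2: Vikram 20, Quinn 11, Alice 9, Liam 21. Alice eliminated.
Round 3: Vikram 29, Quinn 11, Liam 21. Quinn eliminated.
Round 4: Vikram 40, Liam 21. Vikram has a majority (≥31).

Vikram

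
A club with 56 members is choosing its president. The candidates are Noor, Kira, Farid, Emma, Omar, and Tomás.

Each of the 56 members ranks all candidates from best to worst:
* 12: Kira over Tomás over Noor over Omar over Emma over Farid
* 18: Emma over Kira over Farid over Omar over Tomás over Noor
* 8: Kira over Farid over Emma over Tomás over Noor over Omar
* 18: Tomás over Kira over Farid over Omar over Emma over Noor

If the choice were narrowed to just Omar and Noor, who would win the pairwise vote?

Omar is ranked above Noor on 36 ballots; Noor above Omar on 20.

Omar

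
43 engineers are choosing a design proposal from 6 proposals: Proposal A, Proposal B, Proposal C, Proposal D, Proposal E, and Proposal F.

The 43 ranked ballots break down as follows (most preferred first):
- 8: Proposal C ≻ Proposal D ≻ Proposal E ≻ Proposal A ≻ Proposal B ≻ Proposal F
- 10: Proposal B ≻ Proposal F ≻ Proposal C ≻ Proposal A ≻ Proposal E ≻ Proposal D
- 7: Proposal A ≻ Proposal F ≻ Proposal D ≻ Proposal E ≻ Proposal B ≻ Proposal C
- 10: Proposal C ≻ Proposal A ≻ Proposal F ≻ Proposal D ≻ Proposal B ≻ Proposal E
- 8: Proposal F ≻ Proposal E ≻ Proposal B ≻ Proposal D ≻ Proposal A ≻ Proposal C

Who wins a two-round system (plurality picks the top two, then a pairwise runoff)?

Proposal B

Round 1 first-place votes: Proposal A 7, Proposal B 10, Proposal C 18, Proposal D 0, Proposal E 0, Proposal F 8. Proposal C and Proposal B advance.
Runoff: Proposal C is ranked above Proposal B on 18 ballots, Proposal B above Proposal C on 25.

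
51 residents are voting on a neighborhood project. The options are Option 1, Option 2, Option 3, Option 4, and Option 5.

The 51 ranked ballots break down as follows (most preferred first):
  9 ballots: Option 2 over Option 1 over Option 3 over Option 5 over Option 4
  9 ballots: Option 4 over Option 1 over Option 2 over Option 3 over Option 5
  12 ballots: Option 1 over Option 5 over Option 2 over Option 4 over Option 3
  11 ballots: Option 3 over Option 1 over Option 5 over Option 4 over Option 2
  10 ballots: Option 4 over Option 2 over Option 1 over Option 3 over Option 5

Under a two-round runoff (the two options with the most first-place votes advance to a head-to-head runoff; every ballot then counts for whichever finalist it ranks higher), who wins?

Option 1

Round 1 first-place votes: Option 1 12, Option 2 9, Option 3 11, Option 4 19, Option 5 0. Option 4 and Option 1 advance.
Runoff: Option 4 is ranked above Option 1 on 19 ballots, Option 1 above Option 4 on 32.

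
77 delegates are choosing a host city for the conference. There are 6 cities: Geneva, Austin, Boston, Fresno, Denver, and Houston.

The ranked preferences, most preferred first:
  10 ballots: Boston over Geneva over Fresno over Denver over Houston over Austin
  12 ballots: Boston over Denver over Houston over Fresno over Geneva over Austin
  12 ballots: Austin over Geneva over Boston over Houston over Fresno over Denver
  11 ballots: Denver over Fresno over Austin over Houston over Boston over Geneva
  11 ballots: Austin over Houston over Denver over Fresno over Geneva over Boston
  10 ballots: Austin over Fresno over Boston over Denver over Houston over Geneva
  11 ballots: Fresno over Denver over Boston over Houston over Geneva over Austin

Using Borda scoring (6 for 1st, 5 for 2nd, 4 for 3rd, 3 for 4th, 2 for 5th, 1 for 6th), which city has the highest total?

Fresno

Geneva: 10×5 + 12×2 + 12×5 + 11×1 + 11×2 + 10×1 + 11×2 = 199
Austin: 10×1 + 12×1 + 12×6 + 11×4 + 11×6 + 10×6 + 11×1 = 275
Boston: 10×6 + 12×6 + 12×4 + 11×2 + 11×1 + 10×4 + 11×4 = 297
Fresno: 10×4 + 12×3 + 12×2 + 11×5 + 11×3 + 10×5 + 11×6 = 304
Denver: 10×3 + 12×5 + 12×1 + 11×6 + 11×4 + 10×3 + 11×5 = 297
Houston: 10×2 + 12×4 + 12×3 + 11×3 + 11×5 + 10×2 + 11×3 = 245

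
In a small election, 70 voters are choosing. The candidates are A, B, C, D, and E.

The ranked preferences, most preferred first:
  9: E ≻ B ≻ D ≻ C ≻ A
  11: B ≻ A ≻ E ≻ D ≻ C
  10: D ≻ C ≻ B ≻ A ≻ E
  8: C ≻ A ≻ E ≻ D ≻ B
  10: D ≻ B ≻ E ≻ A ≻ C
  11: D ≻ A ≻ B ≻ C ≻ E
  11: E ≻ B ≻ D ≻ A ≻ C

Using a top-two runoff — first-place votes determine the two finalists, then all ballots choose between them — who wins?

E

Round 1 first-place votes: A 0, B 11, C 8, D 31, E 20. D and E advance.
Runoff: D is ranked above E on 31 ballots, E above D on 39.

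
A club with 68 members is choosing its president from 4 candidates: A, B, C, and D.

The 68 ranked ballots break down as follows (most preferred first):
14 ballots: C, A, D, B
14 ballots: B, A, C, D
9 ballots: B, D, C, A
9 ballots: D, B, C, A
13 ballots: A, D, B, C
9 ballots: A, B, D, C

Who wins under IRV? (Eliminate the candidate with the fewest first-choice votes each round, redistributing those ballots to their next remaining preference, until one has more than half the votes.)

Round 1: A 22, B 23, C 14, D 9. D eliminated.
Round 2: A 22, B 32, C 14. C eliminated.
Round 3: A 36, B 32. A has a majority (≥35).

A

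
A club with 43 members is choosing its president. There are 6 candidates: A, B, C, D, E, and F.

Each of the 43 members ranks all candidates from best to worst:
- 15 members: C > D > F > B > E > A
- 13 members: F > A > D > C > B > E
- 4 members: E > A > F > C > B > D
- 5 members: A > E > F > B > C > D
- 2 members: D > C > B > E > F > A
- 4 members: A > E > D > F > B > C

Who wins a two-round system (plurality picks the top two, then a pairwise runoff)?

F

Round 1 first-place votes: A 9, B 0, C 15, D 2, E 4, F 13. C and F advance.
Runoff: C is ranked above F on 17 ballots, F above C on 26.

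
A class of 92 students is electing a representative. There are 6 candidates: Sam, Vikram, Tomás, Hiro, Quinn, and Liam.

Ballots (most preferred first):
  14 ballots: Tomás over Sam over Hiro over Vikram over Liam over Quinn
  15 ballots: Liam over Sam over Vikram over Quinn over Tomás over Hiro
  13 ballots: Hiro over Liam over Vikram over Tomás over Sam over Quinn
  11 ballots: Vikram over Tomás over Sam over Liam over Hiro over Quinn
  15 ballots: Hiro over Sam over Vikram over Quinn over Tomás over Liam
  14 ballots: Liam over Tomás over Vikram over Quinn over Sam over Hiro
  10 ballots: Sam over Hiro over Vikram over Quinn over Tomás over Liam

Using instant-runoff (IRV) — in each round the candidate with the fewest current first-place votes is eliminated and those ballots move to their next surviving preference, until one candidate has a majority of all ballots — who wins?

Round 1: Sam 10, Vikram 11, Tomás 14, Hiro 28, Quinn 0, Liam 29. Quinn eliminated.
Round 2: Sam 10, Vikram 11, Tomás 14, Hiro 28, Liam 29. Sam eliminated.
Round 3: Vikram 11, Tomás 14, Hiro 38, Liam 29. Vikram eliminated.
Round 4: Tomás 25, Hiro 38, Liam 29. Tomás eliminated.
Round 5: Hiro 52, Liam 40. Hiro has a majority (≥47).

Hiro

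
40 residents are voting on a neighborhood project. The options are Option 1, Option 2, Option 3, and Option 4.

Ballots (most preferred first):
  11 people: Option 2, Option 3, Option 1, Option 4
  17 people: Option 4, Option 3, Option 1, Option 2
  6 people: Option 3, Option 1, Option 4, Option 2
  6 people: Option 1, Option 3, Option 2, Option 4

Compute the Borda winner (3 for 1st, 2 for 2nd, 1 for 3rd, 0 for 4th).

Option 1: 11×1 + 17×1 + 6×2 + 6×3 = 58
Option 2: 11×3 + 17×0 + 6×0 + 6×1 = 39
Option 3: 11×2 + 17×2 + 6×3 + 6×2 = 86
Option 4: 11×0 + 17×3 + 6×1 + 6×0 = 57

Option 3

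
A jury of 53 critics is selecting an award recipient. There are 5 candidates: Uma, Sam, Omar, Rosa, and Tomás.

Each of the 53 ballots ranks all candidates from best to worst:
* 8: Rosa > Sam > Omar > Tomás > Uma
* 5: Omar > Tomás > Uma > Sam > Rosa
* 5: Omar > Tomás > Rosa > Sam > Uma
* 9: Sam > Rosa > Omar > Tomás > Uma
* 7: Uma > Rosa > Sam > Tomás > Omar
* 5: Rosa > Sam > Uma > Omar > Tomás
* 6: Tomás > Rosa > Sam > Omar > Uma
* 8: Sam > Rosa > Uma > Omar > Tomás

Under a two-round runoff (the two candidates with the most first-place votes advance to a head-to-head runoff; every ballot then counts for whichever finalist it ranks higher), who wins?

Round 1 first-place votes: Uma 7, Sam 17, Omar 10, Rosa 13, Tomás 6. Sam and Rosa advance.
Runoff: Sam is ranked above Rosa on 22 ballots, Rosa above Sam on 31.

Rosa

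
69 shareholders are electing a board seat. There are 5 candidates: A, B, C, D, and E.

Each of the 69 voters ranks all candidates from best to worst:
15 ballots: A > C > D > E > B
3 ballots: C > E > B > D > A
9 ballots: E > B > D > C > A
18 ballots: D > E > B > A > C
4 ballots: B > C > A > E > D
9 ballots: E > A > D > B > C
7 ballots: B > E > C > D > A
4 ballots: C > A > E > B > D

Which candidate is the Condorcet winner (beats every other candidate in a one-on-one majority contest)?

E vs A: 46–23
E vs B: 58–11
E vs C: 43–26
E vs D: 36–33
E beats every other candidate.

E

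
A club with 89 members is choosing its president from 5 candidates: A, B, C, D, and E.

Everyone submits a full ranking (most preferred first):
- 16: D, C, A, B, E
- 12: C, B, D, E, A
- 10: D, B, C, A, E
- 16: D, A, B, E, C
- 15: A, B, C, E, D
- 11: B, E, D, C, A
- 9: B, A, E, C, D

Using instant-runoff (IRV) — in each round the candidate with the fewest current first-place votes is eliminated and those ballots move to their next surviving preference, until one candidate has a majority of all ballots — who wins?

Round 1: A 15, B 20, C 12, D 42, E 0. E eliminated.
Round 2: A 15, B 20, C 12, D 42. C eliminated.
Round 3: A 15, B 32, D 42. A eliminated.
Round 4: B 47, D 42. B has a majority (≥45).

B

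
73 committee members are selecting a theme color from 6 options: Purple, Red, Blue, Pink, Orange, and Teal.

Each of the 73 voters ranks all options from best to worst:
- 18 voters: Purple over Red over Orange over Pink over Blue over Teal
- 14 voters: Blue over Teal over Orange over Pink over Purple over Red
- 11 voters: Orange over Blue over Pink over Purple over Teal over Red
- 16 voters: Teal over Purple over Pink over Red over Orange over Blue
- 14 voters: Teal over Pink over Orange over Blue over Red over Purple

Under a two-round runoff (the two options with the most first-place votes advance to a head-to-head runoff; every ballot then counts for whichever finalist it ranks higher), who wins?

Round 1 first-place votes: Purple 18, Red 0, Blue 14, Pink 0, Orange 11, Teal 30. Teal and Purple advance.
Runoff: Teal is ranked above Purple on 44 ballots, Purple above Teal on 29.

Teal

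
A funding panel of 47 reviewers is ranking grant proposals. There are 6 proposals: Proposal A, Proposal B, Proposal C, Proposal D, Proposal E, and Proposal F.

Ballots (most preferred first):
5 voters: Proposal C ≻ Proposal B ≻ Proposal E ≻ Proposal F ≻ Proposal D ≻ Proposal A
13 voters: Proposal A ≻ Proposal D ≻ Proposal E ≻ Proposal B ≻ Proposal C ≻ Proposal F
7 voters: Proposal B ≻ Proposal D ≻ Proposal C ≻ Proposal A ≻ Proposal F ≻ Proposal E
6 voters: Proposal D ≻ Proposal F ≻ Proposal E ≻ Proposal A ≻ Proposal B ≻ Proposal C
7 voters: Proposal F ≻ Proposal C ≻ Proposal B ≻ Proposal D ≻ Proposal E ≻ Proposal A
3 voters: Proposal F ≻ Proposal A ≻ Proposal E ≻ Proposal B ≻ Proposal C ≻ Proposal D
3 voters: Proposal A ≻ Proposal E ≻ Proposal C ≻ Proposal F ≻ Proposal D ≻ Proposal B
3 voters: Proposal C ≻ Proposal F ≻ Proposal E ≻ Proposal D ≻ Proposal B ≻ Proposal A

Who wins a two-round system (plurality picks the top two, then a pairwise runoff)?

Proposal F

Round 1 first-place votes: Proposal A 16, Proposal B 7, Proposal C 8, Proposal D 6, Proposal E 0, Proposal F 10. Proposal A and Proposal F advance.
Runoff: Proposal A is ranked above Proposal F on 23 ballots, Proposal F above Proposal A on 24.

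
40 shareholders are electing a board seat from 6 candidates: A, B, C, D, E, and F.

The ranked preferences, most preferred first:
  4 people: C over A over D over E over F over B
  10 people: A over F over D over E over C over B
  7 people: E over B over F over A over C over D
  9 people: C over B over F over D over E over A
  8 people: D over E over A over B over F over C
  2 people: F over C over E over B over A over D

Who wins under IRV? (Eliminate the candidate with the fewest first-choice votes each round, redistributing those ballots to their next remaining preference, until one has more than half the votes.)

Round 1: A 10, B 0, C 13, D 8, E 7, F 2. B eliminated.
Round 2: A 10, C 13, D 8, E 7, F 2. F eliminated.
Round 3: A 10, C 15, D 8, E 7. E eliminated.
Round 4: A 17, C 15, D 8. D eliminated.
Round 5: A 25, C 15. A has a majority (≥21).

A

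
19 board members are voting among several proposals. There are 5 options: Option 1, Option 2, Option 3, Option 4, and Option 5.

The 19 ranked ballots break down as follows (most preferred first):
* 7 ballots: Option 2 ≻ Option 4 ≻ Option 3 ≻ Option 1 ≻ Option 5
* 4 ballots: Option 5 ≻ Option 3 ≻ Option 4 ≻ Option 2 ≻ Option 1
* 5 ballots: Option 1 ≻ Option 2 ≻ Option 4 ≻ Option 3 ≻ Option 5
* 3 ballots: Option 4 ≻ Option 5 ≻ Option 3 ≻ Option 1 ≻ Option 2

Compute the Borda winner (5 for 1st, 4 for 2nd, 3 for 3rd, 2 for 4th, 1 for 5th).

Option 1: 7×2 + 4×1 + 5×5 + 3×2 = 49
Option 2: 7×5 + 4×2 + 5×4 + 3×1 = 66
Option 3: 7×3 + 4×4 + 5×2 + 3×3 = 56
Option 4: 7×4 + 4×3 + 5×3 + 3×5 = 70
Option 5: 7×1 + 4×5 + 5×1 + 3×4 = 44

Option 4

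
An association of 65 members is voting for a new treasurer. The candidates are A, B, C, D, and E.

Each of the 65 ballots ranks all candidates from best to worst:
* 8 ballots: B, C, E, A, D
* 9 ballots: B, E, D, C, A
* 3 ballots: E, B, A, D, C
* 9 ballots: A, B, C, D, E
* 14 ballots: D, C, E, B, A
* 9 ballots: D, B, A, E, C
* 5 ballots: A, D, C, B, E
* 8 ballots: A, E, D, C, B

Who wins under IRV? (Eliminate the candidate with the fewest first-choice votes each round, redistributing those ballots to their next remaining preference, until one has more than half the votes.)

Round 1: A 22, B 17, C 0, D 23, E 3. C eliminated.
Round 2: A 22, B 17, D 23, E 3. E eliminated.
Round 3: A 22, B 20, D 23. B eliminated.
Round 4: A 33, D 32. A has a majority (≥33).

A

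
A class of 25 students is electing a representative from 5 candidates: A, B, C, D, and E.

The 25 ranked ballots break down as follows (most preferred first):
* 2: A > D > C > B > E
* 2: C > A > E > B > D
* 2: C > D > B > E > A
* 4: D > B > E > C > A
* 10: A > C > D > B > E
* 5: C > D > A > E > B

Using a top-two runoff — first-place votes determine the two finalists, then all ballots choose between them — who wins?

C

Round 1 first-place votes: A 12, B 0, C 9, D 4, E 0. A and C advance.
Runoff: A is ranked above C on 12 ballots, C above A on 13.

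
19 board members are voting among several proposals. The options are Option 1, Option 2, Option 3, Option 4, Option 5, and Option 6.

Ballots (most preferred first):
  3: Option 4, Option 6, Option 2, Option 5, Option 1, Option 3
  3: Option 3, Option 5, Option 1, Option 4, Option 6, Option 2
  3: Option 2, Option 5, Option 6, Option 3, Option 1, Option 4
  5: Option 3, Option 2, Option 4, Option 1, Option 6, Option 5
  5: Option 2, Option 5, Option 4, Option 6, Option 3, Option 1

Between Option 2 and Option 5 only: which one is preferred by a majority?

Option 2

Option 2 is ranked above Option 5 on 16 ballots; Option 5 above Option 2 on 3.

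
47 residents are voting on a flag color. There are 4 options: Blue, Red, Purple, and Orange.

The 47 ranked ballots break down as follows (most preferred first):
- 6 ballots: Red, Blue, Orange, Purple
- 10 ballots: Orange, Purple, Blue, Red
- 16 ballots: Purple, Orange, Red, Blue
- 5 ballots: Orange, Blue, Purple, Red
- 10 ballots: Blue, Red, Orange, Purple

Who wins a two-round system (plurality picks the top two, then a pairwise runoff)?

Orange

Round 1 first-place votes: Blue 10, Red 6, Purple 16, Orange 15. Purple and Orange advance.
Runoff: Purple is ranked above Orange on 16 ballots, Orange above Purple on 31.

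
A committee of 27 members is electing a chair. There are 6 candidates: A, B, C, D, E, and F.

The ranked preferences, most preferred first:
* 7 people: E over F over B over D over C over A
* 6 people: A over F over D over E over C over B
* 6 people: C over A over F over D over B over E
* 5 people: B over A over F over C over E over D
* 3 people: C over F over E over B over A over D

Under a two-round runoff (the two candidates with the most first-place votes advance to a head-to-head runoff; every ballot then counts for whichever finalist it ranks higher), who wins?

C

Round 1 first-place votes: A 6, B 5, C 9, D 0, E 7, F 0. C and E advance.
Runoff: C is ranked above E on 14 ballots, E above C on 13.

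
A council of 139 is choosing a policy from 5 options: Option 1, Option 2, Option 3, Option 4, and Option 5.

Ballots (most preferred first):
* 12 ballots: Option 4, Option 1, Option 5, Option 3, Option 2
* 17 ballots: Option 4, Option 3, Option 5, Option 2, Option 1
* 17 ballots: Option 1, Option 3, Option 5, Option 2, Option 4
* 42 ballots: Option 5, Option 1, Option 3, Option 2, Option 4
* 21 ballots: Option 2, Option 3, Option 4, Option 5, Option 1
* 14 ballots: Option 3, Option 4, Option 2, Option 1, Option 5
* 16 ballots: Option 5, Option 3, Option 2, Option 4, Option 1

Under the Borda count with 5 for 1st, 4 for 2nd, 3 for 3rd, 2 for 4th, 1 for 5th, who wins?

Option 1: 12×4 + 17×1 + 17×5 + 42×4 + 21×1 + 14×2 + 16×1 = 383
Option 2: 12×1 + 17×2 + 17×2 + 42×2 + 21×5 + 14×3 + 16×3 = 359
Option 3: 12×2 + 17×4 + 17×4 + 42×3 + 21×4 + 14×5 + 16×4 = 504
Option 4: 12×5 + 17×5 + 17×1 + 42×1 + 21×3 + 14×4 + 16×2 = 355
Option 5: 12×3 + 17×3 + 17×3 + 42×5 + 21×2 + 14×1 + 16×5 = 484

Option 3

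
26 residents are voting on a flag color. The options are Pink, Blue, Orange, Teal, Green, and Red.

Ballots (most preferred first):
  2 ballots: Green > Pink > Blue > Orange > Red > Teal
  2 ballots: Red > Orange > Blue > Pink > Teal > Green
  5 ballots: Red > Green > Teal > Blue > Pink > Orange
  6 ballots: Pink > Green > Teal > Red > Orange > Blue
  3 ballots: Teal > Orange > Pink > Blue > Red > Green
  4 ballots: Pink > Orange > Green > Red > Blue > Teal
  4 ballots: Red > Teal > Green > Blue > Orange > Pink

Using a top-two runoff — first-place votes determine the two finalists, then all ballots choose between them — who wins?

Round 1 first-place votes: Pink 10, Blue 0, Orange 0, Teal 3, Green 2, Red 11. Red and Pink advance.
Runoff: Red is ranked above Pink on 11 ballots, Pink above Red on 15.

Pink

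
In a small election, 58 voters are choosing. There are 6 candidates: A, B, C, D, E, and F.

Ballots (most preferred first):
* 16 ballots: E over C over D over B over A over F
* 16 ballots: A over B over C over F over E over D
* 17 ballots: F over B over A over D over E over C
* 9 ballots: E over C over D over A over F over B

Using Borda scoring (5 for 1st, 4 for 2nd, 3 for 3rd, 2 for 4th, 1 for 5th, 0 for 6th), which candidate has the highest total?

A: 16×1 + 16×5 + 17×3 + 9×2 = 165
B: 16×2 + 16×4 + 17×4 + 9×0 = 164
C: 16×4 + 16×3 + 17×0 + 9×4 = 148
D: 16×3 + 16×0 + 17×2 + 9×3 = 109
E: 16×5 + 16×1 + 17×1 + 9×5 = 158
F: 16×0 + 16×2 + 17×5 + 9×1 = 126

A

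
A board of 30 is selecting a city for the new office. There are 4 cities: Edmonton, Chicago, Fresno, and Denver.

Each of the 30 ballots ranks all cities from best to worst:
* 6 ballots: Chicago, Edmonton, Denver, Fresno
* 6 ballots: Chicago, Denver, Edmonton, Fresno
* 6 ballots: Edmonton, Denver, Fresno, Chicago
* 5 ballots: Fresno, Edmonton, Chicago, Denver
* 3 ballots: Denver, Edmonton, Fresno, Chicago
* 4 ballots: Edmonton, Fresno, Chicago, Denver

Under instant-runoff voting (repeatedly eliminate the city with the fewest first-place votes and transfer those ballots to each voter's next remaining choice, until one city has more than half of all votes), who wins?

Round 1: Edmonton 10, Chicago 12, Fresno 5, Denver 3. Denver eliminated.
Round 2: Edmonton 13, Chicago 12, Fresno 5. Fresno eliminated.
Round 3: Edmonton 18, Chicago 12. Edmonton has a majority (≥16).

Edmonton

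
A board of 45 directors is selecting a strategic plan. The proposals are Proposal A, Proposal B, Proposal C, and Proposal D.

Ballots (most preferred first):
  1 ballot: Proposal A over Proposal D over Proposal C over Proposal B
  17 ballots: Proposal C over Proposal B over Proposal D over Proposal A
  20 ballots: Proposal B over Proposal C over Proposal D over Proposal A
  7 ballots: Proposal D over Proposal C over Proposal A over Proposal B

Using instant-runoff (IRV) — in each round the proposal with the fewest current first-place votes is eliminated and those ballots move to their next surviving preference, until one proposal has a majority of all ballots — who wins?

Proposal C

Round 1: Proposal A 1, Proposal B 20, Proposal C 17, Proposal D 7. Proposal A eliminated.
Round 2: Proposal B 20, Proposal C 17, Proposal D 8. Proposal D eliminated.
Round 3: Proposal B 20, Proposal C 25. Proposal C has a majority (≥23).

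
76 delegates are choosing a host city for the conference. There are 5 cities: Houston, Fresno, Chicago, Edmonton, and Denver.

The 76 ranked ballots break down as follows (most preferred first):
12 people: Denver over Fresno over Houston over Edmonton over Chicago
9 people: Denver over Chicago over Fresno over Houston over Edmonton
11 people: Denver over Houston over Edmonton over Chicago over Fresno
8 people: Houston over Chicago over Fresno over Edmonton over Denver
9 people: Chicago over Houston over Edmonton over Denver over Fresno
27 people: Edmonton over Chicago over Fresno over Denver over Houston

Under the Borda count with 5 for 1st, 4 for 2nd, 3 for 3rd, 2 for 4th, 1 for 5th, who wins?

Chicago

Houston: 12×3 + 9×2 + 11×4 + 8×5 + 9×4 + 27×1 = 201
Fresno: 12×4 + 9×3 + 11×1 + 8×3 + 9×1 + 27×3 = 200
Chicago: 12×1 + 9×4 + 11×2 + 8×4 + 9×5 + 27×4 = 255
Edmonton: 12×2 + 9×1 + 11×3 + 8×2 + 9×3 + 27×5 = 244
Denver: 12×5 + 9×5 + 11×5 + 8×1 + 9×2 + 27×2 = 240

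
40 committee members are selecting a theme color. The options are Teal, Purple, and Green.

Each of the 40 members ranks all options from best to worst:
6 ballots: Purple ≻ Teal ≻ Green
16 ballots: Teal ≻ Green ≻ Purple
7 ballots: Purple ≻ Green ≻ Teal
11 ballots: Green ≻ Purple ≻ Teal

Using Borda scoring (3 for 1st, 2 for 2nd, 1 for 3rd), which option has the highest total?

Teal: 6×2 + 16×3 + 7×1 + 11×1 = 78
Purple: 6×3 + 16×1 + 7×3 + 11×2 = 77
Green: 6×1 + 16×2 + 7×2 + 11×3 = 85

Green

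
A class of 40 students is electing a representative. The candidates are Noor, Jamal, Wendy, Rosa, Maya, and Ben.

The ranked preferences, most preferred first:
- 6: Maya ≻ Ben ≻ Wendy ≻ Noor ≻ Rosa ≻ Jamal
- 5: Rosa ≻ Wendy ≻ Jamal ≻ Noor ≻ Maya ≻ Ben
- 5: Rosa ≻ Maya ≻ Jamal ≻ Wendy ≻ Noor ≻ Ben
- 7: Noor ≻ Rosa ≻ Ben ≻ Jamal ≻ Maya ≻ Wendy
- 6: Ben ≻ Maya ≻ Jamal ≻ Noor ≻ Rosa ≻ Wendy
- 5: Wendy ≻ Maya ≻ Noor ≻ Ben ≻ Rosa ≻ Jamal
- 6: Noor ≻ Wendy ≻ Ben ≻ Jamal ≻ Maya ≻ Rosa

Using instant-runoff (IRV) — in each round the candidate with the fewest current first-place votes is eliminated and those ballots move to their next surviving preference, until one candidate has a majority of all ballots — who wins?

Maya

Round 1: Noor 13, Jamal 0, Wendy 5, Rosa 10, Maya 6, Ben 6. Jamal eliminated.
Round 2: Noor 13, Wendy 5, Rosa 10, Maya 6, Ben 6. Wendy eliminated.
Round 3: Noor 13, Rosa 10, Maya 11, Ben 6. Ben eliminated.
Round 4: Noor 13, Rosa 10, Maya 17. Rosa eliminated.
Round 5: Noor 18, Maya 22. Maya has a majority (≥21).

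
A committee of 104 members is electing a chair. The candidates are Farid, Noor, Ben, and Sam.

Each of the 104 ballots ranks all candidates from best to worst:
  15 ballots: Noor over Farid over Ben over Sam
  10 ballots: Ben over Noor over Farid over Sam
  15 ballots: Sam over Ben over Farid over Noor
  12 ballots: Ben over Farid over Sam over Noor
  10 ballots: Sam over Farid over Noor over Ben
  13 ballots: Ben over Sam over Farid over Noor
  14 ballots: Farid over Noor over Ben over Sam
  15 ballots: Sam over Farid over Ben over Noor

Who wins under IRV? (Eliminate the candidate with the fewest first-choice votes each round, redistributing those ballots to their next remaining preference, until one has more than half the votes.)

Ben

Round 1: Farid 14, Noor 15, Ben 35, Sam 40. Farid eliminated.
Round 2: Noor 29, Ben 35, Sam 40. Noor eliminated.
Round 3: Ben 64, Sam 40. Ben has a majority (≥53).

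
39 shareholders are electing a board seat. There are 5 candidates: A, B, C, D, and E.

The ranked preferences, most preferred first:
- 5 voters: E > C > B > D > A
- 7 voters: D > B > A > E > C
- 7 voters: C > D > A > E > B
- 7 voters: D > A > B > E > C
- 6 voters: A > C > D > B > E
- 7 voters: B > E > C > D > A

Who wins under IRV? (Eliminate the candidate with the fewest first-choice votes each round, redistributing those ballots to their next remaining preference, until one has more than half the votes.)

C

Round 1: A 6, B 7, C 7, D 14, E 5. E eliminated.
Round 2: A 6, B 7, C 12, D 14. A eliminated.
Round 3: B 7, C 18, D 14. B eliminated.
Round 4: C 25, D 14. C has a majority (≥20).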